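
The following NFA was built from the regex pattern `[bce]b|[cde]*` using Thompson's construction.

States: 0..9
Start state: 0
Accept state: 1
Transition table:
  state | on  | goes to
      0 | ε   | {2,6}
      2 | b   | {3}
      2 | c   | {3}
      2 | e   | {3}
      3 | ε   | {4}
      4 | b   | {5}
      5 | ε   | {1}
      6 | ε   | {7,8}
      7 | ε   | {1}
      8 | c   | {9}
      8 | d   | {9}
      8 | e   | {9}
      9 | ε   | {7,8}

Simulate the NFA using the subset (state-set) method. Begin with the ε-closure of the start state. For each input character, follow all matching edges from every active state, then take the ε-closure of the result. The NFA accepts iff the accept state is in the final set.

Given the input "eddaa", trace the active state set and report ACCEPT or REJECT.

start: ε-closure({0}) = {0,1,2,6,7,8}
'e' @ 1: {1,3,4,7,8,9}  [accepting]
'd' @ 2: {1,7,8,9}  [accepting]
'd' @ 3: {1,7,8,9}  [accepting]
'a' @ 4: {}  — state set empty
rest 'a' ignored (set empty)
end set {} — state 1 not in

Answer: REJECT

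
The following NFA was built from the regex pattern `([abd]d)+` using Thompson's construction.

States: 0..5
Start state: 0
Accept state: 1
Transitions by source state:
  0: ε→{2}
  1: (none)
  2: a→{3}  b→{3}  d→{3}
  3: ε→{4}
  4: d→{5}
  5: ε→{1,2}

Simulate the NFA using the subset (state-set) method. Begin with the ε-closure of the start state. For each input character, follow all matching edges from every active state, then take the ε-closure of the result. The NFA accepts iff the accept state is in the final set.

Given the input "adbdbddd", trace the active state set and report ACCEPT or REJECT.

Answer: ACCEPT

Trace:
initial (ε-close {0}): {0,2}
'a' @ 1: {3,4}
'd' @ 2: {1,2,5}  ✓accept
'b' @ 3: {3,4}
'd' @ 4: {1,2,5}  ✓accept
'b' @ 5: {3,4}
'd' @ 6: {1,2,5}  ✓accept
'd' @ 7: {3,4}
'd' @ 8: {1,2,5}  ✓accept
after full input: {1,2,5}  (accept=1 in)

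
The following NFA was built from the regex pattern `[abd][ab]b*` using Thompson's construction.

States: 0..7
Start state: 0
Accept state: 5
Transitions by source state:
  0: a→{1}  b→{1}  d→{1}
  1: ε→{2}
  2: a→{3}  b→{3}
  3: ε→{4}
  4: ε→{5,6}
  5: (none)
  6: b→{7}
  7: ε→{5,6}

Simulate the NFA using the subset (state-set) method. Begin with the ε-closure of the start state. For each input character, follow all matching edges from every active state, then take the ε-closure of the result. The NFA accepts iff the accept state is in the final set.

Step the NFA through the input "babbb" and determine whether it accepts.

S₀ = ε-closure({0}) = {0}
'b' @ 1: {1,2}
'a' @ 2: {3,4,5,6}  ✓accept
'b' @ 3: {5,6,7}  ✓accept
'b' @ 4: {5,6,7}  ✓accept
'b' @ 5: {5,6,7}  ✓accept
after full input: {5,6,7}  (accept=5 in)

Answer: ACCEPT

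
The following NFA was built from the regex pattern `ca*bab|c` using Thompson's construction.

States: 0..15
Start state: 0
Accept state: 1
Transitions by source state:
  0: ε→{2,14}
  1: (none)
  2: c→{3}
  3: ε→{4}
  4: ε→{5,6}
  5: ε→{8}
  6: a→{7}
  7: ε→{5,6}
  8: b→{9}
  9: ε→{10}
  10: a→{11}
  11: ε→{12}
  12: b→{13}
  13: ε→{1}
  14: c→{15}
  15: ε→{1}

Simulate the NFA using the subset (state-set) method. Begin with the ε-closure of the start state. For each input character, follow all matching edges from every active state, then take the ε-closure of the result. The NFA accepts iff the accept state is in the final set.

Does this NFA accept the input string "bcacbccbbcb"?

initial (ε-close {0}): {0,2,14}
'b' @ 1: {}  — no active states
rest 'cacbccbbcb' ignored (set empty)
final: {}; accept 1 not in set

Answer: REJECT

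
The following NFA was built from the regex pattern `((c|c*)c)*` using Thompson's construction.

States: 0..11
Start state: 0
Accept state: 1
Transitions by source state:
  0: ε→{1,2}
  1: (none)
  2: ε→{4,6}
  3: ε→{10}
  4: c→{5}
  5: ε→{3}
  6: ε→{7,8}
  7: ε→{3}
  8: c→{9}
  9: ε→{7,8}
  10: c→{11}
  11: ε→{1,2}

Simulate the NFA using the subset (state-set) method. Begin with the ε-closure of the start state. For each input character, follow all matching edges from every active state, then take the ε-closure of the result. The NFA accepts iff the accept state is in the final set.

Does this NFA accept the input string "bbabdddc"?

Answer: REJECT

Steps:
start: ε-closure({0}) = {0,1,2,3,4,6,7,8,10}
'b' @ 1: {}  — dead — no transitions
rest 'babdddc' ignored (set empty)
end set {} — state 1 not in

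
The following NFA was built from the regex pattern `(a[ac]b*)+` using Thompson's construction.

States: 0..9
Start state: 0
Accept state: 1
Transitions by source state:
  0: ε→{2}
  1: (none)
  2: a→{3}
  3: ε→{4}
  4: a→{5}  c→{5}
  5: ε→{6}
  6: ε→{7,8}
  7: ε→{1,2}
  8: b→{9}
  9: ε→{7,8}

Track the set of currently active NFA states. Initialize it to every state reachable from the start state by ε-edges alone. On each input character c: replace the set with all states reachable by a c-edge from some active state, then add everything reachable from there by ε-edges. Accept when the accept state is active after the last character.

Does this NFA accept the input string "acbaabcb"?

S₀ = ε-closure({0}) = {0,2}
'a' @ 1: {3,4}
'c' @ 2: {1,2,5,6,7,8}  (accept∈set)
'b' @ 3: {1,2,7,8,9}  (accept∈set)
'a' @ 4: {3,4}
'a' @ 5: {1,2,5,6,7,8}  (accept∈set)
'b' @ 6: {1,2,7,8,9}  (accept∈set)
'c' @ 7: {}  — no active states
rest 'b' ignored (set empty)
final: {}; accept 1 not in set

Answer: REJECT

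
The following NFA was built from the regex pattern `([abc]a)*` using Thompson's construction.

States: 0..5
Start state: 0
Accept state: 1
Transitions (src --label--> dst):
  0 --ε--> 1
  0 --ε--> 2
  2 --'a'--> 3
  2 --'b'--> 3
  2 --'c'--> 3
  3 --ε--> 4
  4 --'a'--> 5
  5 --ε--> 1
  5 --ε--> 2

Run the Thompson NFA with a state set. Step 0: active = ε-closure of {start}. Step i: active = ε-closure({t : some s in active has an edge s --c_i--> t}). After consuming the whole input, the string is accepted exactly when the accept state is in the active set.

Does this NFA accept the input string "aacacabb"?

Answer: REJECT

Derivation:
S₀ = ε-closure({0}) = {0,1,2}
'a' @ 1: {3,4}
'a' @ 2: {1,2,5}  [accepting]
'c' @ 3: {3,4}
'a' @ 4: {1,2,5}  [accepting]
'c' @ 5: {3,4}
'a' @ 6: {1,2,5}  [accepting]
'b' @ 7: {3,4}
'b' @ 8: {}  — dead — no transitions
final: {}; accept 1 not in set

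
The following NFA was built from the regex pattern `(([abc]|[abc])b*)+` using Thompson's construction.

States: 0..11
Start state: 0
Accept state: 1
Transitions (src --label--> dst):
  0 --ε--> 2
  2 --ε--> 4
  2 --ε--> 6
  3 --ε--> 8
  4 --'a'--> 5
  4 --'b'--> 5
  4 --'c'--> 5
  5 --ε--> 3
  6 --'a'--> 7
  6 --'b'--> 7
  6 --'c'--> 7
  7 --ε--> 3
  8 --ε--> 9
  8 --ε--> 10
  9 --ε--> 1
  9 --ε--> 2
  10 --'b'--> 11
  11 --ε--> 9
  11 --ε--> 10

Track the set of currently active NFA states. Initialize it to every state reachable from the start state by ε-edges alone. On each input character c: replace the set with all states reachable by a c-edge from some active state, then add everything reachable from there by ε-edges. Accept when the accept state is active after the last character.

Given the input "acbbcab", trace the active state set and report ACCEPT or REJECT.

start: ε-closure({0}) = {0,2,4,6}
'a' @ 1: {1,2,3,4,5,6,7,8,9,10}  ✓accept
'c' @ 2: {1,2,3,4,5,6,7,8,9,10}  ✓accept
'b' @ 3: {1,2,3,4,5,6,7,8,9,10,11}  ✓accept
'b' @ 4: {1,2,3,4,5,6,7,8,9,10,11}  ✓accept
'c' @ 5: {1,2,3,4,5,6,7,8,9,10}  ✓accept
'a' @ 6: {1,2,3,4,5,6,7,8,9,10}  ✓accept
'b' @ 7: {1,2,3,4,5,6,7,8,9,10,11}  ✓accept
end set {1,2,3,4,5,6,7,8,9,10,11} — state 1 in

Answer: ACCEPT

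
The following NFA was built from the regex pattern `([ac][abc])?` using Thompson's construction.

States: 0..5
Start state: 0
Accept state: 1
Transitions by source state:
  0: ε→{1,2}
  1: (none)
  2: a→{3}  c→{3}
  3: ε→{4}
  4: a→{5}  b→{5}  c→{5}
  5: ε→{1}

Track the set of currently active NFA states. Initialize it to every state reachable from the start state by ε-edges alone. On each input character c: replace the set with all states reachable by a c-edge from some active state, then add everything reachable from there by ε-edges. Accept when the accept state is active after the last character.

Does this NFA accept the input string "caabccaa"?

initial (ε-close {0}): {0,1,2}
'c' @ 1: {3,4}
'a' @ 2: {1,5}  [accepting]
'a' @ 3: {}  — dead — no transitions
rest 'bccaa' ignored (set empty)
final: {}; accept 1 not in set

Answer: REJECT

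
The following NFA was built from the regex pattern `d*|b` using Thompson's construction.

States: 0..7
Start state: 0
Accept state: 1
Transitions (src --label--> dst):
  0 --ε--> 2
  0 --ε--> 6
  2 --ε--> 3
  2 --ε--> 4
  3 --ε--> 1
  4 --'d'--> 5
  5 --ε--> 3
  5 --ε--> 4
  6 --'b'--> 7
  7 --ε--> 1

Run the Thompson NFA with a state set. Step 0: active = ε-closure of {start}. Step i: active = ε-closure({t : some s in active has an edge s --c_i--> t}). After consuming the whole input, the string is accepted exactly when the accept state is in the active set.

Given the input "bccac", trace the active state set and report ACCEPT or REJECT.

initial (ε-close {0}): {0,1,2,3,4,6}
'b' @ 1: {1,7}  [accepting]
'c' @ 2: {}  — dead — no transitions
rest 'cac' ignored (set empty)
final: {}; accept 1 not in set

Answer: REJECT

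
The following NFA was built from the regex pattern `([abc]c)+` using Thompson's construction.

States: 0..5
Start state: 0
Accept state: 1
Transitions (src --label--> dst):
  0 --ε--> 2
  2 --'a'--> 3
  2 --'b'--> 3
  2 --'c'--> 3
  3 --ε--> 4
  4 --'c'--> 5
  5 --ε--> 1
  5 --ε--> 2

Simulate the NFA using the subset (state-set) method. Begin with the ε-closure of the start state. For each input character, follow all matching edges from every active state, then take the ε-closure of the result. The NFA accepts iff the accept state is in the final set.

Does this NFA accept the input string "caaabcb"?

start: ε-closure({0}) = {0,2}
'c' @ 1: {3,4}
'a' @ 2: {}  — state set empty
rest 'aabcb' ignored (set empty)
final: {}; accept 1 not in set

Answer: REJECT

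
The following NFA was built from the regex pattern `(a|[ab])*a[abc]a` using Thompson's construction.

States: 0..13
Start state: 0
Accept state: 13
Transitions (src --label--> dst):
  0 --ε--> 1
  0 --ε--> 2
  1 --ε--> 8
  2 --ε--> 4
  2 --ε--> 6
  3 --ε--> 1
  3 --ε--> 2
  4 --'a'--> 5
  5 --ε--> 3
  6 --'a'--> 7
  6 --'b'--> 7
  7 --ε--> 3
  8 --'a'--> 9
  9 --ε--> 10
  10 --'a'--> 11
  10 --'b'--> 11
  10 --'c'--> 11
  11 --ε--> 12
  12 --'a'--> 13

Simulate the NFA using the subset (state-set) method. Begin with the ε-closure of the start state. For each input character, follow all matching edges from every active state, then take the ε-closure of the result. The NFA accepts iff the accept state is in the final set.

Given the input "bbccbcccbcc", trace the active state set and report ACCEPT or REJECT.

initial (ε-close {0}): {0,1,2,4,6,8}
'b' @ 1: {1,2,3,4,6,7,8}
'b' @ 2: {1,2,3,4,6,7,8}
'c' @ 3: {}  — state set empty
rest 'cbcccbcc' ignored (set empty)
final: {}; accept 13 not in set

Answer: REJECT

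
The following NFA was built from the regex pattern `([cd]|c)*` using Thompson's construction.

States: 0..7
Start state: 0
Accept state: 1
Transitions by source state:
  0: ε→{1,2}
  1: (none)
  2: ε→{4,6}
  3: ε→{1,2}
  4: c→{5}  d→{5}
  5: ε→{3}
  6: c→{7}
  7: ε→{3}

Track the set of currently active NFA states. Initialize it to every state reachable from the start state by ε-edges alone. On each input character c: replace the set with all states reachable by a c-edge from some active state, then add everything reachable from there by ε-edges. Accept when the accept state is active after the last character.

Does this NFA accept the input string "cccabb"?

start: ε-closure({0}) = {0,1,2,4,6}
'c' @ 1: {1,2,3,4,5,6,7}  [accepting]
'c' @ 2: {1,2,3,4,5,6,7}  [accepting]
'c' @ 3: {1,2,3,4,5,6,7}  [accepting]
'a' @ 4: {}  — dead — no transitions
rest 'bb' ignored (set empty)
final: {}; accept 1 not in set

Answer: REJECT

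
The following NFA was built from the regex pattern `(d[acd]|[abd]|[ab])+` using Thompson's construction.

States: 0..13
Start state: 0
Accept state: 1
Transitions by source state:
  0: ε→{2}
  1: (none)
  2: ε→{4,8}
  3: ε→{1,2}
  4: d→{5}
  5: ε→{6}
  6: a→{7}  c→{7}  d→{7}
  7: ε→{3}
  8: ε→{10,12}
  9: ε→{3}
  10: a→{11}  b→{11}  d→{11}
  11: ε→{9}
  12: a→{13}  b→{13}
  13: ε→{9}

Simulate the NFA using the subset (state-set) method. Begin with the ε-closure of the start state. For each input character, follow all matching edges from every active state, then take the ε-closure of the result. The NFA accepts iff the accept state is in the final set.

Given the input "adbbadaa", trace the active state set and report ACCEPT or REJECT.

Answer: ACCEPT

Derivation:
initial (ε-close {0}): {0,2,4,8,10,12}
'a' @ 1: {1,2,3,4,8,9,10,11,12,13}  ✓accept
'd' @ 2: {1,2,3,4,5,6,8,9,10,11,12}  ✓accept
'b' @ 3: {1,2,3,4,8,9,10,11,12,13}  ✓accept
'b' @ 4: {1,2,3,4,8,9,10,11,12,13}  ✓accept
'a' @ 5: {1,2,3,4,8,9,10,11,12,13}  ✓accept
'd' @ 6: {1,2,3,4,5,6,8,9,10,11,12}  ✓accept
'a' @ 7: {1,2,3,4,7,8,9,10,11,12,13}  ✓accept
'a' @ 8: {1,2,3,4,8,9,10,11,12,13}  ✓accept
final: {1,2,3,4,8,9,10,11,12,13}; accept 1 in set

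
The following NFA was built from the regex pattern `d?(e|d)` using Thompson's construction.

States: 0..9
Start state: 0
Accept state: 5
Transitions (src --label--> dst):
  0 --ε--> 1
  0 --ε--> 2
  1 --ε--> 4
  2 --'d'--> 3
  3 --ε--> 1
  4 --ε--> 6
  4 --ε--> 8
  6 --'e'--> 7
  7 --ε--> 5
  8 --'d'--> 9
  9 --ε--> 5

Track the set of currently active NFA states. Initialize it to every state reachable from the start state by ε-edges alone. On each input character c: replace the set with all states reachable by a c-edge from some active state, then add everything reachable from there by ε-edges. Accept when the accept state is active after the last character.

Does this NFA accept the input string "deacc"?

Answer: REJECT

Derivation:
initial (ε-close {0}): {0,1,2,4,6,8}
'd' @ 1: {1,3,4,5,6,8,9}  [accepting]
'e' @ 2: {5,7}  [accepting]
'a' @ 3: {}  — no active states
rest 'cc' ignored (set empty)
after full input: {}  (accept=5 not in)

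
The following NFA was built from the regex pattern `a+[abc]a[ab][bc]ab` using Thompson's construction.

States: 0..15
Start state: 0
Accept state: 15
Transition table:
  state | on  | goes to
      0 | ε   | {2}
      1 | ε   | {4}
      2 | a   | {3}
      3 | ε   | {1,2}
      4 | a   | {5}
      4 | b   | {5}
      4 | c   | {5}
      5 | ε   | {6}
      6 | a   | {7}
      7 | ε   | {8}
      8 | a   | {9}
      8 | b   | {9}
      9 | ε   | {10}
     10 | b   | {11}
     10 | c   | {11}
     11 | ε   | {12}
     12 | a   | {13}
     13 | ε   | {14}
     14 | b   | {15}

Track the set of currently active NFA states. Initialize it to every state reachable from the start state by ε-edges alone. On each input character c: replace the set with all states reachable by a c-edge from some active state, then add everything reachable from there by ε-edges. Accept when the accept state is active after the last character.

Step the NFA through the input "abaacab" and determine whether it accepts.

initial (ε-close {0}): {0,2}
'a' @ 1: {1,2,3,4}
'b' @ 2: {5,6}
'a' @ 3: {7,8}
'a' @ 4: {9,10}
'c' @ 5: {11,12}
'a' @ 6: {13,14}
'b' @ 7: {15}  ✓accept
end set {15} — state 15 in

Answer: ACCEPT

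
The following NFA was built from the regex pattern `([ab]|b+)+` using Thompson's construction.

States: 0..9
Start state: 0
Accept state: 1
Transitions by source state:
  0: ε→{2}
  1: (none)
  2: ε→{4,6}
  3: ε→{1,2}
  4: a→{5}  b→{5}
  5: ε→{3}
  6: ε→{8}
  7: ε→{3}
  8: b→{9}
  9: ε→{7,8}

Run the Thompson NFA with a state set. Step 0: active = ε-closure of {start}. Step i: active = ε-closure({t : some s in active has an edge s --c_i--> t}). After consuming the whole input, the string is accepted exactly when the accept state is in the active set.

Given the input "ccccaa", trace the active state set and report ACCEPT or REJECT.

S₀ = ε-closure({0}) = {0,2,4,6,8}
'c' @ 1: {}  — no active states
rest 'cccaa' ignored (set empty)
after full input: {}  (accept=1 not in)

Answer: REJECT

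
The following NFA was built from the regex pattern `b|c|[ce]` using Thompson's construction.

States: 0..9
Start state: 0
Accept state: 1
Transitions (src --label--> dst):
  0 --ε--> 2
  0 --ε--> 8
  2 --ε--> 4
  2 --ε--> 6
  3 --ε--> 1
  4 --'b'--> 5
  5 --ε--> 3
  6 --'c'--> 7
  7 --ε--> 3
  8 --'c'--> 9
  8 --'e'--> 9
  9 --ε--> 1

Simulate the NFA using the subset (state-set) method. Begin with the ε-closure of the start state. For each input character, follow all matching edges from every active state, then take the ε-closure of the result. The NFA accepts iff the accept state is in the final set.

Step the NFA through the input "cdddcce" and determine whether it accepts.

S₀ = ε-closure({0}) = {0,2,4,6,8}
'c' @ 1: {1,3,7,9}  [accepting]
'd' @ 2: {}  — state set empty
rest 'ddcce' ignored (set empty)
end set {} — state 1 not in

Answer: REJECT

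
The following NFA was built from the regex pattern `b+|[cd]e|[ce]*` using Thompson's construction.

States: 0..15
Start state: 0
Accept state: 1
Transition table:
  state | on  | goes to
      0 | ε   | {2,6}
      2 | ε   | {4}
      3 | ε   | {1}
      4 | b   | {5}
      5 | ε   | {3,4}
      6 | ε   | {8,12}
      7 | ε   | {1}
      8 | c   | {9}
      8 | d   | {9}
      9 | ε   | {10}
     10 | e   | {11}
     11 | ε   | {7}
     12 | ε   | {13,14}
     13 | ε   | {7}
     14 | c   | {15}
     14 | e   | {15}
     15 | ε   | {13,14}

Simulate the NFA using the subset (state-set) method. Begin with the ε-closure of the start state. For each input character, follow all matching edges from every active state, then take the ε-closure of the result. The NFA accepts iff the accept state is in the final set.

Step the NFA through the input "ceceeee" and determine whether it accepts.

Answer: ACCEPT

Derivation:
initial (ε-close {0}): {0,1,2,4,6,7,8,12,13,14}
'c' @ 1: {1,7,9,10,13,14,15}  (accept∈set)
'e' @ 2: {1,7,11,13,14,15}  (accept∈set)
'c' @ 3: {1,7,13,14,15}  (accept∈set)
'e' @ 4: {1,7,13,14,15}  (accept∈set)
'e' @ 5: {1,7,13,14,15}  (accept∈set)
'e' @ 6: {1,7,13,14,15}  (accept∈set)
'e' @ 7: {1,7,13,14,15}  (accept∈set)
after full input: {1,7,13,14,15}  (accept=1 in)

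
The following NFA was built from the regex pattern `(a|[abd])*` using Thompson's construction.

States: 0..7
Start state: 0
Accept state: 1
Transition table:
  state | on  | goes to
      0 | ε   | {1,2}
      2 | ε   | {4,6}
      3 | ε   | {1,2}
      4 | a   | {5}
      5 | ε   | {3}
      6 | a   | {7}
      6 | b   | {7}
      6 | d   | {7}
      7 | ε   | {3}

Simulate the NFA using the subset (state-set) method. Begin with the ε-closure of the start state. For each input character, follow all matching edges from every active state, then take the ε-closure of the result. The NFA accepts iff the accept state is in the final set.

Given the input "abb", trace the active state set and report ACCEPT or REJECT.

Answer: ACCEPT

Derivation:
start: ε-closure({0}) = {0,1,2,4,6}
'a' @ 1: {1,2,3,4,5,6,7}  (accept∈set)
'b' @ 2: {1,2,3,4,6,7}  (accept∈set)
'b' @ 3: {1,2,3,4,6,7}  (accept∈set)
after full input: {1,2,3,4,6,7}  (accept=1 in)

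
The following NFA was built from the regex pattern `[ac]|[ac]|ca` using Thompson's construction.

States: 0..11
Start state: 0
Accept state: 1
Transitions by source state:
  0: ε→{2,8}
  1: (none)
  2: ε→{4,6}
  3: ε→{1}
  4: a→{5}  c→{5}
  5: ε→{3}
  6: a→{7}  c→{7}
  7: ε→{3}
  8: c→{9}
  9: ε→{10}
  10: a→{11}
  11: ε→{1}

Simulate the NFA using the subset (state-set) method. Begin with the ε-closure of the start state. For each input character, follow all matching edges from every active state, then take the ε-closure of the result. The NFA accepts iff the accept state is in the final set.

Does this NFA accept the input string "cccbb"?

start: ε-closure({0}) = {0,2,4,6,8}
'c' @ 1: {1,3,5,7,9,10}  ✓accept
'c' @ 2: {}  — dead — no transitions
rest 'cbb' ignored (set empty)
after full input: {}  (accept=1 not in)

Answer: REJECT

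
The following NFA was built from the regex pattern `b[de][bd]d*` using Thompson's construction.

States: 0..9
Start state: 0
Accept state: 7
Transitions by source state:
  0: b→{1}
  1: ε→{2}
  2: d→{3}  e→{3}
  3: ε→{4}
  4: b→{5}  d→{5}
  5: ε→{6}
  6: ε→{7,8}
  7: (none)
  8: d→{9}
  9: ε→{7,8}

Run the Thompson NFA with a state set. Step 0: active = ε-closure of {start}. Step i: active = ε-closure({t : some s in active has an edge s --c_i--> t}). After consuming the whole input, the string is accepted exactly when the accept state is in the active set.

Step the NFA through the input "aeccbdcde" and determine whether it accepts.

Answer: REJECT

Trace:
S₀ = ε-closure({0}) = {0}
'a' @ 1: {}  — dead — no transitions
rest 'eccbdcde' ignored (set empty)
end set {} — state 7 not in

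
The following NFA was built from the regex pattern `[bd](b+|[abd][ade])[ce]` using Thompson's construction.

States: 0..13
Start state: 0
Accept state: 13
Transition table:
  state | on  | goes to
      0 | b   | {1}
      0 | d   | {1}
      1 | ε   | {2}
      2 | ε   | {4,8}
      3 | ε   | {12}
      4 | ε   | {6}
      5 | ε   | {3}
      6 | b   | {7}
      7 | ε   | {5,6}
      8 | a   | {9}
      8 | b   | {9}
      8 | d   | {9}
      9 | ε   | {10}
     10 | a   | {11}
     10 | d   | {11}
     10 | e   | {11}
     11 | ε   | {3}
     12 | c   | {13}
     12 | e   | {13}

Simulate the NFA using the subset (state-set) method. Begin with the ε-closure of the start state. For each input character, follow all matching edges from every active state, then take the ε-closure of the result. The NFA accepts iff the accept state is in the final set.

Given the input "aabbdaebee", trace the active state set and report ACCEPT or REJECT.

initial (ε-close {0}): {0}
'a' @ 1: {}  — dead — no transitions
rest 'abbdaebee' ignored (set empty)
final: {}; accept 13 not in set

Answer: REJECT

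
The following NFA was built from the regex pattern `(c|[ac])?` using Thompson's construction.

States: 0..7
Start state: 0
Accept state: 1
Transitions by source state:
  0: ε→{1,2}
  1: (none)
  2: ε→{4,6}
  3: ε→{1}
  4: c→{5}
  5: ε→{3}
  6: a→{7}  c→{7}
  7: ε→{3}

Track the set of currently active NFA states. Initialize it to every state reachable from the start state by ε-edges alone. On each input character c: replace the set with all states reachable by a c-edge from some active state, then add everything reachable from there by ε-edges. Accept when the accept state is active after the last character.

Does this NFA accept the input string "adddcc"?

Answer: REJECT

Steps:
S₀ = ε-closure({0}) = {0,1,2,4,6}
'a' @ 1: {1,3,7}  (accept∈set)
'd' @ 2: {}  — state set empty
rest 'ddcc' ignored (set empty)
end set {} — state 1 not in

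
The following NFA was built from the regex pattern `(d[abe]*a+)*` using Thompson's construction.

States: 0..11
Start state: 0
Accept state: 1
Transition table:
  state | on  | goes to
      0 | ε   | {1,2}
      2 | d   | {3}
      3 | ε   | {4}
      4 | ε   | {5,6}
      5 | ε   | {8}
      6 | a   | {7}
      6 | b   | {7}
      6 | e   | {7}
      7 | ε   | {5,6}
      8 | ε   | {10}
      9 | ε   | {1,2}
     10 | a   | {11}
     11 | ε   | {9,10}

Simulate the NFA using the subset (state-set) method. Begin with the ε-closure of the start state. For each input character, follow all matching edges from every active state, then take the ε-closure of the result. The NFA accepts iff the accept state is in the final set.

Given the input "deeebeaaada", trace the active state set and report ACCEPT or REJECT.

initial (ε-close {0}): {0,1,2}
'd' @ 1: {3,4,5,6,8,10}
'e' @ 2: {5,6,7,8,10}
'e' @ 3: {5,6,7,8,10}
'e' @ 4: {5,6,7,8,10}
'b' @ 5: {5,6,7,8,10}
'e' @ 6: {5,6,7,8,10}
'a' @ 7: {1,2,5,6,7,8,9,10,11}  [accepting]
'a' @ 8: {1,2,5,6,7,8,9,10,11}  [accepting]
'a' @ 9: {1,2,5,6,7,8,9,10,11}  [accepting]
'd' @ 10: {3,4,5,6,8,10}
'a' @ 11: {1,2,5,6,7,8,9,10,11}  [accepting]
after full input: {1,2,5,6,7,8,9,10,11}  (accept=1 in)

Answer: ACCEPT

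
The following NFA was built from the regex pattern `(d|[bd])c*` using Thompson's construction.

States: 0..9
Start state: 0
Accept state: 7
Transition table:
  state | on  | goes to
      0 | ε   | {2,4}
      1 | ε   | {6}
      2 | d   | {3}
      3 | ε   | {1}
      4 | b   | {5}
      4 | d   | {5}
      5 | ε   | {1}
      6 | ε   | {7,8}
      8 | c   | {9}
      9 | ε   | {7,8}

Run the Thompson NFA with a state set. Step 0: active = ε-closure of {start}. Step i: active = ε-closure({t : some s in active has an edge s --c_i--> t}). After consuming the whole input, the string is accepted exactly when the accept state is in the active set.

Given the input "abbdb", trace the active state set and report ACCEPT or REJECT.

initial (ε-close {0}): {0,2,4}
'a' @ 1: {}  — state set empty
rest 'bbdb' ignored (set empty)
end set {} — state 7 not in

Answer: REJECT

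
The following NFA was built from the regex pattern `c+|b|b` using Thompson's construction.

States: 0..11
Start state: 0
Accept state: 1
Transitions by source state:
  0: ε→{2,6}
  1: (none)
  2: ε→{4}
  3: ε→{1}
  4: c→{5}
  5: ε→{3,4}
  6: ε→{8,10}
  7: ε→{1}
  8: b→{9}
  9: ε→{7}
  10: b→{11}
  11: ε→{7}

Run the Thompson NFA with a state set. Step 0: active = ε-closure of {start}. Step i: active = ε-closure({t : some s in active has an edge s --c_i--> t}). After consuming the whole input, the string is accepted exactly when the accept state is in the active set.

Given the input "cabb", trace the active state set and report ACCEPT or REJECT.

S₀ = ε-closure({0}) = {0,2,4,6,8,10}
'c' @ 1: {1,3,4,5}  (accept∈set)
'a' @ 2: {}  — no active states
rest 'bb' ignored (set empty)
final: {}; accept 1 not in set

Answer: REJECT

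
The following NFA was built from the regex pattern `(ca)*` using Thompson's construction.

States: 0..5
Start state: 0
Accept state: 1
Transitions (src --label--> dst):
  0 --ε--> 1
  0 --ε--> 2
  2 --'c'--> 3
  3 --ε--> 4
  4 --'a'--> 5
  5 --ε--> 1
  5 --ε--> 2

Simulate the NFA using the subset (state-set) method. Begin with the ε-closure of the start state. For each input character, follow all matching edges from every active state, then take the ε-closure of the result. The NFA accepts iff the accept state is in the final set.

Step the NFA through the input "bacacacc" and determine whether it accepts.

Answer: REJECT

Derivation:
S₀ = ε-closure({0}) = {0,1,2}
'b' @ 1: {}  — no active states
rest 'acacacc' ignored (set empty)
after full input: {}  (accept=1 not in)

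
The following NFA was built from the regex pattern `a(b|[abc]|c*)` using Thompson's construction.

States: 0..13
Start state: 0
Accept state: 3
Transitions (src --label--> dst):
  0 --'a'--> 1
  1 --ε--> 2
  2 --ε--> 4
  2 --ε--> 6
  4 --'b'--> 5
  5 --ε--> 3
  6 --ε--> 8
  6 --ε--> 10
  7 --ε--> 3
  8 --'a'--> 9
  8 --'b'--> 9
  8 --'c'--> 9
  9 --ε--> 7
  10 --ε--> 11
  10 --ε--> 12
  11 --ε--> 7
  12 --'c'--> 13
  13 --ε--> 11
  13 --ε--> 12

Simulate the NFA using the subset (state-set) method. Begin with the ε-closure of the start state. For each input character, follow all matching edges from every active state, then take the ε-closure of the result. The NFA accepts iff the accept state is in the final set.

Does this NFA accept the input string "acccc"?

S₀ = ε-closure({0}) = {0}
'a' @ 1: {1,2,3,4,6,7,8,10,11,12}  [accepting]
'c' @ 2: {3,7,9,11,12,13}  [accepting]
'c' @ 3: {3,7,11,12,13}  [accepting]
'c' @ 4: {3,7,11,12,13}  [accepting]
'c' @ 5: {3,7,11,12,13}  [accepting]
after full input: {3,7,11,12,13}  (accept=3 in)

Answer: ACCEPT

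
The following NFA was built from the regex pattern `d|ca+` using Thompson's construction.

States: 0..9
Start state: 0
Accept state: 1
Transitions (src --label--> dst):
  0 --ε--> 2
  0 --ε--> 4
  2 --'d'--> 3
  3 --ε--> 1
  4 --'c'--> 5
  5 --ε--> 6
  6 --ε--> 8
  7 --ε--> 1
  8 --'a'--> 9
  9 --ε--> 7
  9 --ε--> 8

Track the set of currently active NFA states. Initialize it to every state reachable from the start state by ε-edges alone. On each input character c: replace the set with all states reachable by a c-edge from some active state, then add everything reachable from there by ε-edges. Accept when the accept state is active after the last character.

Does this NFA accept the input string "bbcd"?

Answer: REJECT

Trace:
start: ε-closure({0}) = {0,2,4}
'b' @ 1: {}  — dead — no transitions
rest 'bcd' ignored (set empty)
end set {} — state 1 not in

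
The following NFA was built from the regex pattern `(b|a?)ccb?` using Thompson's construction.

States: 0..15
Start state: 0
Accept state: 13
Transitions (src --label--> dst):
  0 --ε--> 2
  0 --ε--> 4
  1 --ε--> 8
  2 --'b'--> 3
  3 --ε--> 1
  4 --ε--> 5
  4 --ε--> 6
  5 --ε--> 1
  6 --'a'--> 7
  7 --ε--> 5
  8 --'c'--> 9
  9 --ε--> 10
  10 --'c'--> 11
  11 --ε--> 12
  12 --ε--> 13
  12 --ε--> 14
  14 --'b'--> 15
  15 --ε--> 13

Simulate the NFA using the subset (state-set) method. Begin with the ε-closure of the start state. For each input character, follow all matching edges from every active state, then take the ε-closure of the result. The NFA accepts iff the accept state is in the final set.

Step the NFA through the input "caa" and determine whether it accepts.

S₀ = ε-closure({0}) = {0,1,2,4,5,6,8}
'c' @ 1: {9,10}
'a' @ 2: {}  — state set empty
rest 'a' ignored (set empty)
final: {}; accept 13 not in set

Answer: REJECT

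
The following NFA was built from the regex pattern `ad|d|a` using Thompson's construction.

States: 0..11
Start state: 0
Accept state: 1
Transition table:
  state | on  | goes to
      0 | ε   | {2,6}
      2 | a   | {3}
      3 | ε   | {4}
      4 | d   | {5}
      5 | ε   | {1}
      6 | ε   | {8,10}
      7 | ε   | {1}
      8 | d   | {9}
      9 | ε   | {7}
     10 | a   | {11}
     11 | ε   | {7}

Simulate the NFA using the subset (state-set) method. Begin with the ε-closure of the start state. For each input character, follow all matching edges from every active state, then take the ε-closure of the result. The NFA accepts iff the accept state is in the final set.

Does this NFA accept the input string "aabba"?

start: ε-closure({0}) = {0,2,6,8,10}
'a' @ 1: {1,3,4,7,11}  ✓accept
'a' @ 2: {}  — no active states
rest 'bba' ignored (set empty)
final: {}; accept 1 not in set

Answer: REJECT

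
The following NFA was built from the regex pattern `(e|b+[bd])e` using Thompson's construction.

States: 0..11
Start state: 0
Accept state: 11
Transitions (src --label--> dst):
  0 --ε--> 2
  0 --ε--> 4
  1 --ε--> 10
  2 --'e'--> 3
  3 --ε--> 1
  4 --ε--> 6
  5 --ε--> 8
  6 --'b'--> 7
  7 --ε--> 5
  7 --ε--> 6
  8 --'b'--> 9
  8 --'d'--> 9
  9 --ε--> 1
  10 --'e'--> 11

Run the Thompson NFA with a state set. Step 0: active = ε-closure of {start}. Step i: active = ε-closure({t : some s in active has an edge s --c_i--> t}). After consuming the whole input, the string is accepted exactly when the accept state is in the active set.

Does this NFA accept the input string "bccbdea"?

initial (ε-close {0}): {0,2,4,6}
'b' @ 1: {5,6,7,8}
'c' @ 2: {}  — no active states
rest 'cbdea' ignored (set empty)
final: {}; accept 11 not in set

Answer: REJECT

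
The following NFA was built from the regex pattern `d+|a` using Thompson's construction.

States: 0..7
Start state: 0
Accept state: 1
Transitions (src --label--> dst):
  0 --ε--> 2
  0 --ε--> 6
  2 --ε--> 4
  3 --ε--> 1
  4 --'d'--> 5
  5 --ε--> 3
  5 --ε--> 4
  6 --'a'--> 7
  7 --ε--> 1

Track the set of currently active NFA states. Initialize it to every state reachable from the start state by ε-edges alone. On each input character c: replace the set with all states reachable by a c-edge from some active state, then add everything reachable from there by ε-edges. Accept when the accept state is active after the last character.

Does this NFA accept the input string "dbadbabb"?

Answer: REJECT

Derivation:
initial (ε-close {0}): {0,2,4,6}
'd' @ 1: {1,3,4,5}  (accept∈set)
'b' @ 2: {}  — state set empty
rest 'adbabb' ignored (set empty)
after full input: {}  (accept=1 not in)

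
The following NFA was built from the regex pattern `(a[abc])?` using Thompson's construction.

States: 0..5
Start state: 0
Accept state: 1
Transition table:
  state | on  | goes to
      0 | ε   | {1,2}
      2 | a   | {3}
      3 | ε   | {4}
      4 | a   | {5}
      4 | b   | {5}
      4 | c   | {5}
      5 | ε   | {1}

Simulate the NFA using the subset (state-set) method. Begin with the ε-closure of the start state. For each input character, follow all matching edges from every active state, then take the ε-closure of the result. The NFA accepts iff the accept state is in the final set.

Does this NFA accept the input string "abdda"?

Answer: REJECT

Trace:
start: ε-closure({0}) = {0,1,2}
'a' @ 1: {3,4}
'b' @ 2: {1,5}  [accepting]
'd' @ 3: {}  — dead — no transitions
rest 'da' ignored (set empty)
end set {} — state 1 not in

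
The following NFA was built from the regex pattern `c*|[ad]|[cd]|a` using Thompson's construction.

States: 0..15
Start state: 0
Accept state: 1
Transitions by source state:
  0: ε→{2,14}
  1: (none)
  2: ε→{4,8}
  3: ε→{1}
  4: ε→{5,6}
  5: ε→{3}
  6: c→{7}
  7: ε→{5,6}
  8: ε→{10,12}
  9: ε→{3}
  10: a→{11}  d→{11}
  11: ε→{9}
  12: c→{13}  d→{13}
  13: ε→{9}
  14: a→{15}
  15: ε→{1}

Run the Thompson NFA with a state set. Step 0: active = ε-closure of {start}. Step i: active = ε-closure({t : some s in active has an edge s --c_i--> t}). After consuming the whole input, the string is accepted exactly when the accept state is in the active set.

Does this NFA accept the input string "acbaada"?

Answer: REJECT

Trace:
initial (ε-close {0}): {0,1,2,3,4,5,6,8,10,12,14}
'a' @ 1: {1,3,9,11,15}  ✓accept
'c' @ 2: {}  — no active states
rest 'baada' ignored (set empty)
final: {}; accept 1 not in set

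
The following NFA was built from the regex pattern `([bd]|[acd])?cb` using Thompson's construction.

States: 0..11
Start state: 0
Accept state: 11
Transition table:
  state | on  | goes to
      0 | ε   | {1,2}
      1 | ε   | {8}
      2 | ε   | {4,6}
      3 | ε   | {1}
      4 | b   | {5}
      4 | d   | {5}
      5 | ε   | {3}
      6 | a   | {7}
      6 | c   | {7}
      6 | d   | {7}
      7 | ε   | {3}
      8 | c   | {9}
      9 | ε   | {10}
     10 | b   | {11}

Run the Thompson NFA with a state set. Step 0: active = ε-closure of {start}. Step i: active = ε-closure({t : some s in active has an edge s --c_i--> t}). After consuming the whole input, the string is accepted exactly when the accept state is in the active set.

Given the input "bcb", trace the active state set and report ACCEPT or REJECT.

Answer: ACCEPT

Derivation:
S₀ = ε-closure({0}) = {0,1,2,4,6,8}
'b' @ 1: {1,3,5,8}
'c' @ 2: {9,10}
'b' @ 3: {11}  [accepting]
end set {11} — state 11 in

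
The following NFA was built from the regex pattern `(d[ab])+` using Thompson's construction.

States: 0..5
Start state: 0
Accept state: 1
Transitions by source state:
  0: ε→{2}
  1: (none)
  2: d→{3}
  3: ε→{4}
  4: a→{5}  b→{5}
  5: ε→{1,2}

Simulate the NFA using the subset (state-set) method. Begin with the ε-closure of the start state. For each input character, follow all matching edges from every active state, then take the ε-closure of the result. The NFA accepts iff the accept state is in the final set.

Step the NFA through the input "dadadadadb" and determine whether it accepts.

S₀ = ε-closure({0}) = {0,2}
'd' @ 1: {3,4}
'a' @ 2: {1,2,5}  ✓accept
'd' @ 3: {3,4}
'a' @ 4: {1,2,5}  ✓accept
'd' @ 5: {3,4}
'a' @ 6: {1,2,5}  ✓accept
'd' @ 7: {3,4}
'a' @ 8: {1,2,5}  ✓accept
'd' @ 9: {3,4}
'b' @ 10: {1,2,5}  ✓accept
final: {1,2,5}; accept 1 in set

Answer: ACCEPT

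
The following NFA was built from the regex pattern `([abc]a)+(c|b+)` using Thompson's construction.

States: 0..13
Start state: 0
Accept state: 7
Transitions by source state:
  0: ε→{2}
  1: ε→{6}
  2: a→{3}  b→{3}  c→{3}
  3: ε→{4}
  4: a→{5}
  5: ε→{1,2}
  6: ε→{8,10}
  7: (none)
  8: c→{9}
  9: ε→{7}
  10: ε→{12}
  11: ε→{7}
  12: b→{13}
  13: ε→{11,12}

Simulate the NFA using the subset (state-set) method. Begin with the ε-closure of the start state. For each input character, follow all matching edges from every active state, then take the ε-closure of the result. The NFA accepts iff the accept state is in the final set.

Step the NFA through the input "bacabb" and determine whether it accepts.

S₀ = ε-closure({0}) = {0,2}
'b' @ 1: {3,4}
'a' @ 2: {1,2,5,6,8,10,12}
'c' @ 3: {3,4,7,9}  (accept∈set)
'a' @ 4: {1,2,5,6,8,10,12}
'b' @ 5: {3,4,7,11,12,13}  (accept∈set)
'b' @ 6: {7,11,12,13}  (accept∈set)
final: {7,11,12,13}; accept 7 in set

Answer: ACCEPT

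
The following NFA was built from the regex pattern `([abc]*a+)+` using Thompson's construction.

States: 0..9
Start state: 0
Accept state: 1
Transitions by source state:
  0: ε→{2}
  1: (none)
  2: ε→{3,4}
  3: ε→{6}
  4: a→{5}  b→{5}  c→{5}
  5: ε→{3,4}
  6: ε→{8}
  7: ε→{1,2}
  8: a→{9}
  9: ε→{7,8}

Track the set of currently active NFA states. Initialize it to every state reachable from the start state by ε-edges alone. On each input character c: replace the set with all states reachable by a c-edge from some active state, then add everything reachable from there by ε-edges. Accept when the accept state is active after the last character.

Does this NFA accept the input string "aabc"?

start: ε-closure({0}) = {0,2,3,4,6,8}
'a' @ 1: {1,2,3,4,5,6,7,8,9}  ✓accept
'a' @ 2: {1,2,3,4,5,6,7,8,9}  ✓accept
'b' @ 3: {3,4,5,6,8}
'c' @ 4: {3,4,5,6,8}
final: {3,4,5,6,8}; accept 1 not in set

Answer: REJECT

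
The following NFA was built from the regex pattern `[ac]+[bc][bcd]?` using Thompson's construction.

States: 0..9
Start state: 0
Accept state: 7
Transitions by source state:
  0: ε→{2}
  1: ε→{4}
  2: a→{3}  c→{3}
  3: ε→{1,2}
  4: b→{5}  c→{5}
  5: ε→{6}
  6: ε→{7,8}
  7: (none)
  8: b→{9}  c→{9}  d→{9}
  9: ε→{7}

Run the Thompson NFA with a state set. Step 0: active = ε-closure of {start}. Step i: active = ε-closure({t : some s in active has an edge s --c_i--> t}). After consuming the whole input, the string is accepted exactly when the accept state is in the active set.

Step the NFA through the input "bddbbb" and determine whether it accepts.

initial (ε-close {0}): {0,2}
'b' @ 1: {}  — state set empty
rest 'ddbbb' ignored (set empty)
after full input: {}  (accept=7 not in)

Answer: REJECT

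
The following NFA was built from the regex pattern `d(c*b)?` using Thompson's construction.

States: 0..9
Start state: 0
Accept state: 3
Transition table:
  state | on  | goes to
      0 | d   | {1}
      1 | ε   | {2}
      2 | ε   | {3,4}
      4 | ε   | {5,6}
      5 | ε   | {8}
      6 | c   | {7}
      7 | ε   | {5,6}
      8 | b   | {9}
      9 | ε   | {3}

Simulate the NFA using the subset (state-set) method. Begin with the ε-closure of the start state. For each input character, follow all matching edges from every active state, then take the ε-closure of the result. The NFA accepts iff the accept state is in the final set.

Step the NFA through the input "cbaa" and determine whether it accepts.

Answer: REJECT

Steps:
S₀ = ε-closure({0}) = {0}
'c' @ 1: {}  — state set empty
rest 'baa' ignored (set empty)
after full input: {}  (accept=3 not in)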